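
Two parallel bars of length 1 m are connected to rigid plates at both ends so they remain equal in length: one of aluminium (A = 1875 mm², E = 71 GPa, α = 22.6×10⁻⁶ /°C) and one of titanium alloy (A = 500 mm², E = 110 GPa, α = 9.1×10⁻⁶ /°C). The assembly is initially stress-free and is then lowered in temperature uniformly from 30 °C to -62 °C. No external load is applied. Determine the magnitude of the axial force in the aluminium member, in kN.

P ≈ 48.3 kN (tensile in the aluminium)

The aluminium has the larger α, so on cooling it would change length more than the titanium alloy if both were free. The rigid plates force a common final length, so the aluminium is put into tension and the titanium alloy into compression, with equal and opposite forces P (no external load).
Compatibility of the two members (thermal + elastic change equal): (α₁ − α₂)ΔT = P·[1/(A₁E₁) + 1/(A₂E₂)].
|α₁ − α₂|·ΔT = 13.5×10⁻⁶ × 92 = 0.001242.
1/(A₁E₁) + 1/(A₂E₂) = 1/(1875×71×10³) + 1/(500×110×10³) = 2.569×10⁻⁸ N⁻¹.
So P = 0.001242 / 2.569×10⁻⁸ = 48.34 kN.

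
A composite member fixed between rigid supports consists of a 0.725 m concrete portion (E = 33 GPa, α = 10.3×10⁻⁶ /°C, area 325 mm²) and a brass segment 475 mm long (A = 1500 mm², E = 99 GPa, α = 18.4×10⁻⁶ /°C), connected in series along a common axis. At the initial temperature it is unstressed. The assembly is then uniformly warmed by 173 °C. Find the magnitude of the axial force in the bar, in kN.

If the supports were absent, the total length change would be Σ αᵢΔT Lᵢ = 10.3×10⁻⁶×173×725 + 18.4×10⁻⁶×173×475 = 2.804 mm.
Since the ends are fixed, an axial force P builds up, equal in every segment, with P · Σ Lᵢ/(AᵢEᵢ) = δ_free.
Σ Lᵢ/(AᵢEᵢ) = 725/(325×33×10³) + 475/(1500×99×10³) = 7.08×10⁻⁵ mm/N.
P = 2.804 / 7.08×10⁻⁵ = 39600 N = 39.6 kN, compressive.

P ≈ 39.6 kN (compressive)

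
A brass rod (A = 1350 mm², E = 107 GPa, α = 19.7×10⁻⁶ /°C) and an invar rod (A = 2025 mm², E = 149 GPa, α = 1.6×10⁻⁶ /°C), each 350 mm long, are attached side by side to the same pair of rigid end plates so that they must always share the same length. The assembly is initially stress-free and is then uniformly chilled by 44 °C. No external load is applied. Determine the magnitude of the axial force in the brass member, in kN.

P ≈ 77.8 kN (tensile in the brass)

Equilibrium of a rigid end plate with no external load gives equal and opposite internal forces ±P in the two members. Since α_{brass} > α_{invar}, cooling drives the brass into tension and the invar into compression.
Setting the final lengths equal and cancelling L: (α₁ − α₂)ΔT = P/(A₁E₁) + P/(A₂E₂).
|α₁ − α₂|·ΔT = 18.1×10⁻⁶ × 44 = 0.0007964.
1/(A₁E₁) + 1/(A₂E₂) = 1/(1350×107×10³) + 1/(2025×149×10³) = 1.024×10⁻⁸ N⁻¹.
P = 0.0007964 / 1.024×10⁻⁸ = 77800 N = 77.8 kN.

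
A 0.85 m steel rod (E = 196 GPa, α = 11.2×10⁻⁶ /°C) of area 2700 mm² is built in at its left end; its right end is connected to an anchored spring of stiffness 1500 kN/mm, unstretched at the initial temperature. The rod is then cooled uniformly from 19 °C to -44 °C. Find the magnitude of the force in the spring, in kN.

P ≈ 264 kN

If the spring were absent the rod would shorten by αΔT L = 11.2×10⁻⁶ × 63 × 850 = 0.5998 mm.
Let P be the tensile force in the spring. The rod extends elastically by PL/(AE) and the spring stretches by P/k; together these equal δ_free.
So P = δ_free / [L/(AE) + 1/k] = 0.5998 / [ 850/(2700×196×10³) + 1/(1500×10³) ].
P = 0.5998 / 2.273×10⁻⁶ = 263900 N.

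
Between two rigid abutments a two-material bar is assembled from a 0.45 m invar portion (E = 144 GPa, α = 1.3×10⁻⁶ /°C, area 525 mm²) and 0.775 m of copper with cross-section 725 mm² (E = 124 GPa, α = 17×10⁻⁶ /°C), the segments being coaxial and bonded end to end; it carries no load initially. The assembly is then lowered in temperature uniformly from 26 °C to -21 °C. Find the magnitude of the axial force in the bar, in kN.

With the walls removed the bar would change length by δ_free = Σ αᵢΔT Lᵢ = 1.3×10⁻⁶×47×450 + 17×10⁻⁶×47×775 = 0.6467 mm.
The rigid supports impose zero overall length change; the single axial force P common to all segments must satisfy P Σ Lᵢ/(AᵢEᵢ) = δ_free.
Σ Lᵢ/(AᵢEᵢ) = 450/(525×144×10³) + 775/(725×124×10³) = 1.457×10⁻⁵ mm/N.
Hence P = δ_free / Σ(L/AE) = 0.6467/1.457×10⁻⁵ = 44.38 kN (tensile).

P ≈ 44.4 kN (tensile)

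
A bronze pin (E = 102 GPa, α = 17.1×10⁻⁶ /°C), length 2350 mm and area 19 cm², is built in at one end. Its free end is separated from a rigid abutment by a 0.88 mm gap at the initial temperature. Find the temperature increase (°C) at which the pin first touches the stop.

Contact occurs when the free expansion equals the gap: αΔT L = 0.88 mm.
ΔT = 0.88 / (17.1×10⁻⁶ × 2350) = 21.9 °C.

ΔT ≈ 21.9 °C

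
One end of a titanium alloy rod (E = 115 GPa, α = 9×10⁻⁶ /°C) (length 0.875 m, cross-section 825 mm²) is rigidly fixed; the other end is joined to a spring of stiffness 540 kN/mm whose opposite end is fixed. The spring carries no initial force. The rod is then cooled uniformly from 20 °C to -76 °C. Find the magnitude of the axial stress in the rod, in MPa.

σ ≈ 82.7 MPa (tensile)

The unrestrained thermal change is αΔT L = 9×10⁻⁶ × 96 × 875 = 0.756 mm.
With a force P in the spring, the elastic change of the rod is PL/(AE) and that of the spring is P/k; compatibility requires their sum to equal δ_free.
So P = δ_free / [L/(AE) + 1/k] = 0.756 / [ 875/(825×115×10³) + 1/(540×10³) ].
P = 0.756 / 1.107×10⁻⁵ = 68260 N.
σ = P/A = 68260/825 = 82.75 MPa.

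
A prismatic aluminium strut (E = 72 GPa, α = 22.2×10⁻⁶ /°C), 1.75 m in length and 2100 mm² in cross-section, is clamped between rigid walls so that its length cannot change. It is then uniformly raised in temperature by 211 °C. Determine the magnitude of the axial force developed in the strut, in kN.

With zero net strain, σ = E·αΔT = 72 GPa × 22.2×10⁻⁶ × 211 = 337.3 MPa.
Then P = σA = 337.3 × 2100 mm² = 708.3 kN, compressive.

P ≈ 708 kN (compressive)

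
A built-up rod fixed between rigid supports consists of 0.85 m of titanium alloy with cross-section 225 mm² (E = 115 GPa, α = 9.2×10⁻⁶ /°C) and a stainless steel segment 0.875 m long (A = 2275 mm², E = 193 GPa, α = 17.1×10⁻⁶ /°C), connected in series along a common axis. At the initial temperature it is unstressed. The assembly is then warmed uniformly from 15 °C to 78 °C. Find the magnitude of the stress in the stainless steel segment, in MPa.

With the walls removed the bar would change length by δ_free = Σ αᵢΔT Lᵢ = 9.2×10⁻⁶×63×850 + 17.1×10⁻⁶×63×875 = 1.435 mm.
The walls prevent any net length change, so an axial force P (same in every segment) develops. Compatibility: P · Σ Lᵢ/(AᵢEᵢ) = δ_free.
Σ Lᵢ/(AᵢEᵢ) = 850/(225×115×10³) + 875/(2275×193×10³) = 3.484×10⁻⁵ mm/N.
So P = 1.435 / 3.484×10⁻⁵ = 41.19 kN, compressive.
σ_{stainless steel} = P / A = 41190 / 2275 = 18.11 MPa.

σ ≈ 18.1 MPa (compressive)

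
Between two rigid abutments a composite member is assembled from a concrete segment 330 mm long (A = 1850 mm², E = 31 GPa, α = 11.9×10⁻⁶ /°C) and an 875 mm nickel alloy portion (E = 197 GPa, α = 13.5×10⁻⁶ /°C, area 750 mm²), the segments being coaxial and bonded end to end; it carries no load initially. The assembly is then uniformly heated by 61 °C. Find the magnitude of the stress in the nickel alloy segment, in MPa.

With the walls removed the bar would change length by δ_free = Σ αᵢΔT Lᵢ = 11.9×10⁻⁶×61×330 + 13.5×10⁻⁶×61×875 = 0.9601 mm.
Since the ends are fixed, an axial force P builds up, equal in every segment, with P · Σ Lᵢ/(AᵢEᵢ) = δ_free.
Σ Lᵢ/(AᵢEᵢ) = 330/(1850×31×10³) + 875/(750×197×10³) = 1.168×10⁻⁵ mm/N.
Hence P = δ_free / Σ(L/AE) = 0.9601/1.168×10⁻⁵ = 82.23 kN (compressive).
σ_{nickel alloy} = P / A = 82230 / 750 = 109.6 MPa.

σ ≈ 110 MPa (compressive)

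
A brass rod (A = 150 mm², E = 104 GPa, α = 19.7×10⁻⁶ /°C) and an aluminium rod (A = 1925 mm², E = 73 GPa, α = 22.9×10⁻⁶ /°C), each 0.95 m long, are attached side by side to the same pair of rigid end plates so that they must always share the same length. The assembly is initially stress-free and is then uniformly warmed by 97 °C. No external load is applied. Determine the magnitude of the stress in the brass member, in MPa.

σ ≈ 29.1 MPa (tensile)

The aluminium has the larger α, so on heating it would change length more than the brass if both were free. The rigid plates force a common final length, so the aluminium is put into compression and the brass into tension, with equal and opposite forces P (no external load).
Compatibility of the two members (thermal + elastic change equal): (α₁ − α₂)ΔT = P·[1/(A₁E₁) + 1/(A₂E₂)].
|α₁ − α₂|·ΔT = 3.2×10⁻⁶ × 97 = 0.0003104.
1/(A₁E₁) + 1/(A₂E₂) = 1/(150×104×10³) + 1/(1925×73×10³) = 7.122×10⁻⁸ N⁻¹.
P = 0.0003104 / 7.122×10⁻⁸ = 4358 N = 4.358 kN.
σ_{brass} = P/A₁ = 4358/150 = 29.06 MPa, tensile.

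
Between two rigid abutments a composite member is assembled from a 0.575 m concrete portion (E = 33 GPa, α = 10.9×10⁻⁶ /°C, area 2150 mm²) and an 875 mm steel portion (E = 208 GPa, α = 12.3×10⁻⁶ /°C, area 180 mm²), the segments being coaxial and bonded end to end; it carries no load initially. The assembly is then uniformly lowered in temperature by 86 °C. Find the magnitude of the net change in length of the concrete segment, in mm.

Free thermal contraction of the whole bar: Σ αᵢΔT Lᵢ = 10.9×10⁻⁶×86×575 + 12.3×10⁻⁶×86×875 = 1.465 mm.
The walls prevent any net length change, so an axial force P (same in every segment) develops. Compatibility: P · Σ Lᵢ/(AᵢEᵢ) = δ_free.
The series flexibility is Σ Lᵢ/(AᵢEᵢ) = 575/(2150×33×10³) + 875/(180×208×10³) = 3.148×10⁻⁵ mm/N.
P = 1.465 / 3.148×10⁻⁵ = 46530 N = 46.53 kN, tensile.
For the concrete segment, free thermal change = 10.9×10⁻⁶×86×575 = 0.539 mm and elastic change from P = 46530×575/(2150×33×10³) = 0.3771 mm; these oppose, so the net change is 0.162 mm (segment shortens).

|ΔL| ≈ 0.162 mm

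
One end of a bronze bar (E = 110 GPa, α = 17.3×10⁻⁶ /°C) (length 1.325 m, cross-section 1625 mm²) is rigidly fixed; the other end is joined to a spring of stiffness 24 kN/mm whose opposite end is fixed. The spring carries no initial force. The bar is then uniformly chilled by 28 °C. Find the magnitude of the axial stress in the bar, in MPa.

If the spring were absent the bar would shorten by αΔT L = 17.3×10⁻⁶ × 28 × 1325 = 0.6418 mm.
With a force P in the spring, the elastic change of the bar is PL/(AE) and that of the spring is P/k; compatibility requires their sum to equal δ_free.
P [ L/(AE) + 1/k ] = δ_free → P [ 1325/(1625×110×10³) + 1/(24×10³) ] = 0.6418.
P = 0.6418 / 4.908×10⁻⁵ = 13080 N.
σ = P/A = 13080/1625 = 8.048 MPa.

σ ≈ 8.05 MPa (tensile)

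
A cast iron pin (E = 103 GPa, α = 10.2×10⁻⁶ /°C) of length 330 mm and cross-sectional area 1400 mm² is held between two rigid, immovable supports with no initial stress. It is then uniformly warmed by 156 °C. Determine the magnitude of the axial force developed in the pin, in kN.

P ≈ 229 kN (compressive)

The ends cannot move, so σ = EαΔT = 103×10³ × 10.2×10⁻⁶ × 156 = 163.9 MPa.
Then P = σA = 163.9 × 1400 mm² = 229.5 kN, compressive.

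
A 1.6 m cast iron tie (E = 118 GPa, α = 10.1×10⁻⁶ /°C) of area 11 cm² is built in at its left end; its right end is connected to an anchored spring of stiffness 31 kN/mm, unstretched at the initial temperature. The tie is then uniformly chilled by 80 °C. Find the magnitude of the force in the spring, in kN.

Free thermal contraction: δ_free = αΔT L = 10.1×10⁻⁶ × 80 × 1600 = 1.293 mm.
Let P be the tensile force in the spring. The tie extends elastically by PL/(AE) and the spring stretches by P/k; together these equal δ_free.
P [ L/(AE) + 1/k ] = δ_free → P [ 1600/(1100×118×10³) + 1/(31×10³) ] = 1.293.
P = 1.293 / 4.458×10⁻⁵ = 29000 N.

P ≈ 29 kN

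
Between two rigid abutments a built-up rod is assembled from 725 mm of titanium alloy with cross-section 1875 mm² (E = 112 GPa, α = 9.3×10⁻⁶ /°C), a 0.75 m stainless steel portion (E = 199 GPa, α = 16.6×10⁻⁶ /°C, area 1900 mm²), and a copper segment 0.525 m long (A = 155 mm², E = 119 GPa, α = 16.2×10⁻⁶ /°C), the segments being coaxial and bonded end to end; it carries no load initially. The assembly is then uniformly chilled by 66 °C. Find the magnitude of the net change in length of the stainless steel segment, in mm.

With the walls removed the bar would change length by δ_free = Σ αᵢΔT Lᵢ = 9.3×10⁻⁶×66×725 + 16.6×10⁻⁶×66×750 + 16.2×10⁻⁶×66×525 = 1.828 mm.
The rigid supports impose zero overall length change; the single axial force P common to all segments must satisfy P Σ Lᵢ/(AᵢEᵢ) = δ_free.
Σ Lᵢ/(AᵢEᵢ) = 725/(1875×112×10³) + 750/(1900×199×10³) + 525/(155×119×10³) = 3.39×10⁻⁵ mm/N.
P = 1.828 / 3.39×10⁻⁵ = 53930 N = 53.93 kN, tensile.
For the stainless steel segment, free thermal change = 16.6×10⁻⁶×66×750 = 0.8217 mm and elastic change from P = 53930×750/(1900×199×10³) = 0.107 mm; these oppose, so the net change is 0.715 mm (segment shortens).

|ΔL| ≈ 0.715 mm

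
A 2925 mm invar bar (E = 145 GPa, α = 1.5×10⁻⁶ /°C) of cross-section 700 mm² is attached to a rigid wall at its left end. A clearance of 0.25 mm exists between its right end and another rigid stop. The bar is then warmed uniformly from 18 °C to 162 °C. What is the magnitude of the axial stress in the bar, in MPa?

If the wall were absent the bar would grow by αΔT L = 1.5×10⁻⁶ × 144 × 2925 = 0.6318 mm.
After closing the 0.25 mm clearance, 0.6318 − 0.25 = 0.3818 mm of expansion remains to be suppressed by the wall.
Compatibility: PL/(AE) = 0.3818 mm, so σ = P/A = E × (0.3818/2925) = 18.93 MPa.

σ ≈ 18.9 MPa (compressive)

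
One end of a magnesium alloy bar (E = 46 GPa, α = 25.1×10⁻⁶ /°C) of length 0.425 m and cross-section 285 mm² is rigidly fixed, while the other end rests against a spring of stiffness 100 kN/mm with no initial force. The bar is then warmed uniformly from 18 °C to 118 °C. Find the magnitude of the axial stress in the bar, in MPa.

If the spring were absent the bar would lengthen by αΔT L = 25.1×10⁻⁶ × 100 × 425 = 1.067 mm.
Let P be the compressive force at the spring. The bar shortens elastically by PL/(AE) and the spring compresses by P/k; together these equal δ_free.
So P = δ_free / [L/(AE) + 1/k] = 1.067 / [ 425/(285×46×10³) + 1/(100×10³) ].
P = 1.067 / 4.242×10⁻⁵ = 25150 N.
σ = P/A = 25150/285 = 88.24 MPa.

σ ≈ 88.2 MPa (compressive)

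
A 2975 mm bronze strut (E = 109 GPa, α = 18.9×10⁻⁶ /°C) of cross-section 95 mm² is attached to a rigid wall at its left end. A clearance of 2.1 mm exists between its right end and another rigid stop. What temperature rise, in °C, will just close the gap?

The gap closes when αΔT L = 2.1 mm, since the strut is still unstressed at that instant.
So ΔT = g/(αL) = 2.1/(18.9×10⁻⁶ × 2975) = 37.35 °C.

ΔT ≈ 37.3 °C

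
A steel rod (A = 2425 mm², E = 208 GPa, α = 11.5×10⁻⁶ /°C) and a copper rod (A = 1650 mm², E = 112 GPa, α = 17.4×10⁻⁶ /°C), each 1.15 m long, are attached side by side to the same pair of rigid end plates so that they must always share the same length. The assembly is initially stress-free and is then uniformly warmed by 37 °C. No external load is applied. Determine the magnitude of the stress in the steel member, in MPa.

Equilibrium of a rigid end plate with no external load gives equal and opposite internal forces ±P in the two members. Since α_{copper} > α_{steel}, heating drives the copper into compression and the steel into tension.
Compatibility of the two members (thermal + elastic change equal): (α₁ − α₂)ΔT = P·[1/(A₁E₁) + 1/(A₂E₂)].
|α₁ − α₂|·ΔT = 5.9×10⁻⁶ × 37 = 0.0002183.
1/(A₁E₁) + 1/(A₂E₂) = 1/(2425×208×10³) + 1/(1650×112×10³) = 7.394×10⁻⁹ N⁻¹.
P = 0.0002183 / 7.394×10⁻⁹ = 29520 N = 29.52 kN.
σ_{steel} = P/A₁ = 29520/2425 = 12.18 MPa, tensile.

σ ≈ 12.2 MPa (tensile)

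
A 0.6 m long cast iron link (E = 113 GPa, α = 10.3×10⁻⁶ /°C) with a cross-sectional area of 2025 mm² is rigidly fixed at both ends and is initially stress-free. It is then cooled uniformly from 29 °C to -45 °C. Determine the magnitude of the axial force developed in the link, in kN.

The ends cannot move, so σ = EαΔT = 113×10³ × 10.3×10⁻⁶ × 74 = 86.13 MPa.
Axial force P = σA = 86.13 × 2025 = 174400 N = 174.4 kN, tensile.

P ≈ 174 kN (tensile)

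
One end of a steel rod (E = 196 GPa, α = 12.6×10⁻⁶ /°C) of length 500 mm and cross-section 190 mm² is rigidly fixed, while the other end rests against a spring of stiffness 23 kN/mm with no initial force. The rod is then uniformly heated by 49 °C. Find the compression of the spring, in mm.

If the spring were absent the rod would lengthen by αΔT L = 12.6×10⁻⁶ × 49 × 500 = 0.3087 mm.
Let P be the compressive force at the spring. The rod shortens elastically by PL/(AE) and the spring compresses by P/k; together these equal δ_free.
P [ L/(AE) + 1/k ] = δ_free → P [ 500/(190×196×10³) + 1/(23×10³) ] = 0.3087.
P = 0.3087 / 5.69×10⁻⁵ = 5425 N.
Spring compression = P/k = 5425/(23×10³) = 0.2359 mm.

δ ≈ 0.236 mm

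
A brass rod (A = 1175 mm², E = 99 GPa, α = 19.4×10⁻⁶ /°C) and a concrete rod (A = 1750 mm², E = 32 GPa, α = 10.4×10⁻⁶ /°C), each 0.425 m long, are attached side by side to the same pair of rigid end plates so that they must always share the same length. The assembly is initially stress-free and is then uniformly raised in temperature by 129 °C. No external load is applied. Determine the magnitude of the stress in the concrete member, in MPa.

The brass has the larger α, so on heating it would change length more than the concrete if both were free. The rigid plates force a common final length, so the brass is put into compression and the concrete into tension, with equal and opposite forces P (no external load).
Equating the net (thermal + elastic) strains gives |α₁ − α₂|·ΔT = P·[1/(A₁E₁) + 1/(A₂E₂)].
|α₁ − α₂|·ΔT = 9×10⁻⁶ × 129 = 0.001161.
1/(A₁E₁) + 1/(A₂E₂) = 1/(1175×99×10³) + 1/(1750×32×10³) = 2.645×10⁻⁸ N⁻¹.
So P = 0.001161 / 2.645×10⁻⁸ = 43.89 kN.
σ_{concrete} = P/A₂ = 43890/1750 = 25.08 MPa, tensile.

σ ≈ 25.1 MPa (tensile)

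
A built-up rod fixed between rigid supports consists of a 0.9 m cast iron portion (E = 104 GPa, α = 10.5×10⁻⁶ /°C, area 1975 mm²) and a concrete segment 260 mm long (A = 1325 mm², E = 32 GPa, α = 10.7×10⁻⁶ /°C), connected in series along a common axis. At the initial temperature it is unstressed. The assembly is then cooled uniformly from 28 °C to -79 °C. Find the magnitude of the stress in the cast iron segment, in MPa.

If the supports were absent, the total length change would be Σ αᵢΔT Lᵢ = 10.5×10⁻⁶×107×900 + 10.7×10⁻⁶×107×260 = 1.309 mm.
Since the ends are fixed, an axial force P builds up, equal in every segment, with P · Σ Lᵢ/(AᵢEᵢ) = δ_free.
Σ Lᵢ/(AᵢEᵢ) = 900/(1975×104×10³) + 260/(1325×32×10³) = 1.051×10⁻⁵ mm/N.
P = 1.309 / 1.051×10⁻⁵ = 124500 N = 124.5 kN, tensile.
σ_{cast iron} = P / A = 124500 / 1975 = 63.03 MPa.

σ ≈ 63 MPa (tensile)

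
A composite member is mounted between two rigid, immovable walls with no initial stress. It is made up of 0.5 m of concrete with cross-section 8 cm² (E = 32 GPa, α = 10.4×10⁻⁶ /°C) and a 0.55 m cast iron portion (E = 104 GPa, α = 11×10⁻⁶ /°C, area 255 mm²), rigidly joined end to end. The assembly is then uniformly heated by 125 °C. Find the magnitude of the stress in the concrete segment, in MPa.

With the walls removed the bar would change length by δ_free = Σ αᵢΔT Lᵢ = 10.4×10⁻⁶×125×500 + 11×10⁻⁶×125×550 = 1.406 mm.
The rigid supports impose zero overall length change; the single axial force P common to all segments must satisfy P Σ Lᵢ/(AᵢEᵢ) = δ_free.
The series flexibility is Σ Lᵢ/(AᵢEᵢ) = 500/(800×32×10³) + 550/(255×104×10³) = 4.027×10⁻⁵ mm/N.
So P = 1.406 / 4.027×10⁻⁵ = 34.92 kN, compressive.
σ_{concrete} = P / A = 34920 / 800 = 43.65 MPa.

σ ≈ 43.7 MPa (compressive)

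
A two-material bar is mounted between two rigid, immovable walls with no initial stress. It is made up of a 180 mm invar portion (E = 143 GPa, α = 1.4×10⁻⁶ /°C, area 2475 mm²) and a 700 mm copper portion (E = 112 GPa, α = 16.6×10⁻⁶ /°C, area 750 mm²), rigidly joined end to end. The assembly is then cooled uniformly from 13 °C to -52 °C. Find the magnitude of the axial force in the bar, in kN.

P ≈ 87.3 kN (tensile)

With the walls removed the bar would change length by δ_free = Σ αᵢΔT Lᵢ = 1.4×10⁻⁶×65×180 + 16.6×10⁻⁶×65×700 = 0.7717 mm.
The walls prevent any net length change, so an axial force P (same in every segment) develops. Compatibility: P · Σ Lᵢ/(AᵢEᵢ) = δ_free.
Σ Lᵢ/(AᵢEᵢ) = 180/(2475×143×10³) + 700/(750×112×10³) = 8.842×10⁻⁶ mm/N.
Hence P = δ_free / Σ(L/AE) = 0.7717/8.842×10⁻⁶ = 87.28 kN (tensile).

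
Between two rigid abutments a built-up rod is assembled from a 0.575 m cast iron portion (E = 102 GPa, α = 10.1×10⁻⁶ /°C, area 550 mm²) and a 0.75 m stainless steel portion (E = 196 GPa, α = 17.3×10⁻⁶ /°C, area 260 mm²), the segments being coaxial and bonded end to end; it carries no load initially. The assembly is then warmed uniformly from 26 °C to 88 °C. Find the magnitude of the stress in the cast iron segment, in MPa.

σ ≈ 84.8 MPa (compressive)

If the supports were absent, the total length change would be Σ αᵢΔT Lᵢ = 10.1×10⁻⁶×62×575 + 17.3×10⁻⁶×62×750 = 1.165 mm.
Since the ends are fixed, an axial force P builds up, equal in every segment, with P · Σ Lᵢ/(AᵢEᵢ) = δ_free.
The series flexibility is Σ Lᵢ/(AᵢEᵢ) = 575/(550×102×10³) + 750/(260×196×10³) = 2.497×10⁻⁵ mm/N.
Hence P = δ_free / Σ(L/AE) = 1.165/2.497×10⁻⁵ = 46.64 kN (compressive).
σ_{cast iron} = P / A = 46640 / 550 = 84.8 MPa.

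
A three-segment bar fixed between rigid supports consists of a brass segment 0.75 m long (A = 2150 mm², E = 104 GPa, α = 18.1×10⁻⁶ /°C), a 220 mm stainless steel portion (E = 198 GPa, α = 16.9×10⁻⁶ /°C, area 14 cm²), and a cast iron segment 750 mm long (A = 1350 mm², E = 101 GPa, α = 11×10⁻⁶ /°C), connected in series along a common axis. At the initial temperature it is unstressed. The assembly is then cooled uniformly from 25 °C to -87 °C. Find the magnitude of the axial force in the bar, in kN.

P ≈ 297 kN (tensile)

If the supports were absent, the total length change would be Σ αᵢΔT Lᵢ = 18.1×10⁻⁶×112×750 + 16.9×10⁻⁶×112×220 + 11×10⁻⁶×112×750 = 2.861 mm.
The rigid supports impose zero overall length change; the single axial force P common to all segments must satisfy P Σ Lᵢ/(AᵢEᵢ) = δ_free.
The series flexibility is Σ Lᵢ/(AᵢEᵢ) = 750/(2150×104×10³) + 220/(1400×198×10³) + 750/(1350×101×10³) = 9.648×10⁻⁶ mm/N.
So P = 2.861 / 9.648×10⁻⁶ = 296.5 kN, tensile.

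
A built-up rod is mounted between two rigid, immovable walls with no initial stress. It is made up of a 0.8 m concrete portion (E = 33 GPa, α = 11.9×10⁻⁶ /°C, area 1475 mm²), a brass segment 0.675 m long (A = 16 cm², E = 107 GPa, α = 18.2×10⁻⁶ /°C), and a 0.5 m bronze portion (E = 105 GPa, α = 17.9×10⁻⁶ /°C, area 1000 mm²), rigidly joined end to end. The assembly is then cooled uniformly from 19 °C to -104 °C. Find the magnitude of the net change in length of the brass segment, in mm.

|ΔL| ≈ 0.918 mm

With the walls removed the bar would change length by δ_free = Σ αᵢΔT Lᵢ = 11.9×10⁻⁶×123×800 + 18.2×10⁻⁶×123×675 + 17.9×10⁻⁶×123×500 = 3.783 mm.
The rigid supports impose zero overall length change; the single axial force P common to all segments must satisfy P Σ Lᵢ/(AᵢEᵢ) = δ_free.
The series flexibility is Σ Lᵢ/(AᵢEᵢ) = 800/(1475×33×10³) + 675/(1600×107×10³) + 500/(1000×105×10³) = 2.514×10⁻⁵ mm/N.
Hence P = δ_free / Σ(L/AE) = 3.783/2.514×10⁻⁵ = 150.5 kN (tensile).
For the brass segment, free thermal change = 18.2×10⁻⁶×123×675 = 1.511 mm and elastic change from P = 150500×675/(1600×107×10³) = 0.5933 mm; these oppose, so the net change is 0.918 mm (segment shortens).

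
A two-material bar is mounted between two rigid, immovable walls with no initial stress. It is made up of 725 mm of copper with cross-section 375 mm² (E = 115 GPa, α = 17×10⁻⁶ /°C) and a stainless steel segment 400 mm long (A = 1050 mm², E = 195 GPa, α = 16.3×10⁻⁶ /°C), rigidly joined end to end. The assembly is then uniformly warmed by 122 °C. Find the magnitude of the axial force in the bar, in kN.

P ≈ 123 kN (compressive)

With the walls removed the bar would change length by δ_free = Σ αᵢΔT Lᵢ = 17×10⁻⁶×122×725 + 16.3×10⁻⁶×122×400 = 2.299 mm.
Since the ends are fixed, an axial force P builds up, equal in every segment, with P · Σ Lᵢ/(AᵢEᵢ) = δ_free.
Σ Lᵢ/(AᵢEᵢ) = 725/(375×115×10³) + 400/(1050×195×10³) = 1.877×10⁻⁵ mm/N.
P = 2.299 / 1.877×10⁻⁵ = 122500 N = 122.5 kN, compressive.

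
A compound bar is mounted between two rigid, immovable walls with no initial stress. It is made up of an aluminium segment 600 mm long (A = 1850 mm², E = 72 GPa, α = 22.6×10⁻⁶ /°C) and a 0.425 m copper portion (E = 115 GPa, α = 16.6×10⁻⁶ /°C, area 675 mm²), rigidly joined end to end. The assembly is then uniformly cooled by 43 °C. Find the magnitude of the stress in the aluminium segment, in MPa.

With the walls removed the bar would change length by δ_free = Σ αᵢΔT Lᵢ = 22.6×10⁻⁶×43×600 + 16.6×10⁻⁶×43×425 = 0.8864 mm.
The walls prevent any net length change, so an axial force P (same in every segment) develops. Compatibility: P · Σ Lᵢ/(AᵢEᵢ) = δ_free.
The series flexibility is Σ Lᵢ/(AᵢEᵢ) = 600/(1850×72×10³) + 425/(675×115×10³) = 9.98×10⁻⁶ mm/N.
So P = 0.8864 / 9.98×10⁻⁶ = 88.83 kN, tensile.
σ_{aluminium} = P / A = 88830 / 1850 = 48.01 MPa.

σ ≈ 48 MPa (tensile)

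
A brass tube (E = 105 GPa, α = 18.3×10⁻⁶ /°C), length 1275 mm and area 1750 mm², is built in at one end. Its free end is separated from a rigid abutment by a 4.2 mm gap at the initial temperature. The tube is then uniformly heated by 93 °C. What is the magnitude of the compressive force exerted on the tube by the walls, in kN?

Unrestrained expansion: δ_free = αΔT L = 18.3×10⁻⁶ × 93 × 1275 = 2.17 mm.
Since δ_free = 2.17 mm is less than the 4.2 mm gap, the tube never touches the wall. No axial force develops.

P ≈ 0 kN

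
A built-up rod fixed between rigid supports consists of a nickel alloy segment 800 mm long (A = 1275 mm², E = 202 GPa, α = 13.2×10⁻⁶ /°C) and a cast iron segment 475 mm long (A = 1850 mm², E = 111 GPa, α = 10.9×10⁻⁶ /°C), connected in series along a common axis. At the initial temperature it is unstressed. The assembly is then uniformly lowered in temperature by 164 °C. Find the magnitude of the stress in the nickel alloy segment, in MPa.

With the walls removed the bar would change length by δ_free = Σ αᵢΔT Lᵢ = 13.2×10⁻⁶×164×800 + 10.9×10⁻⁶×164×475 = 2.581 mm.
The rigid supports impose zero overall length change; the single axial force P common to all segments must satisfy P Σ Lᵢ/(AᵢEᵢ) = δ_free.
Σ Lᵢ/(AᵢEᵢ) = 800/(1275×202×10³) + 475/(1850×111×10³) = 5.419×10⁻⁶ mm/N.
Hence P = δ_free / Σ(L/AE) = 2.581/5.419×10⁻⁶ = 476.3 kN (tensile).
σ_{nickel alloy} = P / A = 476300 / 1275 = 373.5 MPa.

σ ≈ 374 MPa (tensile)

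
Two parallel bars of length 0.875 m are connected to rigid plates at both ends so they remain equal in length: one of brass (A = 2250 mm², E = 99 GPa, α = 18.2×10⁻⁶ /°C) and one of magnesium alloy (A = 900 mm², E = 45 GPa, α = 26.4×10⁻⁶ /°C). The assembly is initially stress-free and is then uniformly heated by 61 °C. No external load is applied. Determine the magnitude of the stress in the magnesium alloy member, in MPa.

σ ≈ 19 MPa (compressive)

Equilibrium of a rigid end plate with no external load gives equal and opposite internal forces ±P in the two members. Since α_{magnesium alloy} > α_{brass}, heating drives the magnesium alloy into compression and the brass into tension.
Setting the final lengths equal and cancelling L: (α₁ − α₂)ΔT = P/(A₁E₁) + P/(A₂E₂).
|α₁ − α₂|·ΔT = 8.2×10⁻⁶ × 61 = 0.0005002.
1/(A₁E₁) + 1/(A₂E₂) = 1/(2250×99×10³) + 1/(900×45×10³) = 2.918×10⁻⁸ N⁻¹.
So P = 0.0005002 / 2.918×10⁻⁸ = 17.14 kN.
σ_{magnesium alloy} = P/A₂ = 17140/900 = 19.05 MPa, compressive.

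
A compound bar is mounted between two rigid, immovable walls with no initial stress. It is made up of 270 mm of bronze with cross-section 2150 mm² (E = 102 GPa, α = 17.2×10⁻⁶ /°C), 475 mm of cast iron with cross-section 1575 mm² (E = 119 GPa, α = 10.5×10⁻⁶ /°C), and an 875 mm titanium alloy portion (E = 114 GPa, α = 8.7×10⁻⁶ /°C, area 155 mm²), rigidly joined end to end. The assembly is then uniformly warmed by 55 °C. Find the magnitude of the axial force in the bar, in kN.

P ≈ 17.8 kN (compressive)

If the supports were absent, the total length change would be Σ αᵢΔT Lᵢ = 17.2×10⁻⁶×55×270 + 10.5×10⁻⁶×55×475 + 8.7×10⁻⁶×55×875 = 0.9484 mm.
The rigid supports impose zero overall length change; the single axial force P common to all segments must satisfy P Σ Lᵢ/(AᵢEᵢ) = δ_free.
The series flexibility is Σ Lᵢ/(AᵢEᵢ) = 270/(2150×102×10³) + 475/(1575×119×10³) + 875/(155×114×10³) = 5.328×10⁻⁵ mm/N.
So P = 0.9484 / 5.328×10⁻⁵ = 17.8 kN, compressive.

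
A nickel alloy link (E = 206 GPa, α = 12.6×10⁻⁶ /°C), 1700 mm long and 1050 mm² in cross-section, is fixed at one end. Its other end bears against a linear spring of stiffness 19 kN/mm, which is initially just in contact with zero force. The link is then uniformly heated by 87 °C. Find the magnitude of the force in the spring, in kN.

If the spring were absent the link would lengthen by αΔT L = 12.6×10⁻⁶ × 87 × 1700 = 1.864 mm.
With a force P in the spring, the elastic change of the link is PL/(AE) and that of the spring is P/k; compatibility requires their sum to equal δ_free.
So P = δ_free / [L/(AE) + 1/k] = 1.864 / [ 1700/(1050×206×10³) + 1/(19×10³) ].
P = 1.864 / 6.049×10⁻⁵ = 30810 N.

P ≈ 30.8 kN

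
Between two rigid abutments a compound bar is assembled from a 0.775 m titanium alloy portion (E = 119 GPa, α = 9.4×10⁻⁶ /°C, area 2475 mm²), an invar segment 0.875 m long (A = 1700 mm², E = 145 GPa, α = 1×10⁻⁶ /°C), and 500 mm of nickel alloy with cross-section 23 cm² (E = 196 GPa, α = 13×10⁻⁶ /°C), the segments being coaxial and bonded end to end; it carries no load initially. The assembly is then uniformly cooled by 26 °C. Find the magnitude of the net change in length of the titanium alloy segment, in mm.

|ΔL| ≈ 0.0518 mm

If the supports were absent, the total length change would be Σ αᵢΔT Lᵢ = 9.4×10⁻⁶×26×775 + 1×10⁻⁶×26×875 + 13×10⁻⁶×26×500 = 0.3812 mm.
The walls prevent any net length change, so an axial force P (same in every segment) develops. Compatibility: P · Σ Lᵢ/(AᵢEᵢ) = δ_free.
The series flexibility is Σ Lᵢ/(AᵢEᵢ) = 775/(2475×119×10³) + 875/(1700×145×10³) + 500/(2300×196×10³) = 7.29×10⁻⁶ mm/N.
So P = 0.3812 / 7.29×10⁻⁶ = 52.28 kN, tensile.
For the titanium alloy segment, free thermal change = 9.4×10⁻⁶×26×775 = 0.1894 mm and elastic change from P = 52280×775/(2475×119×10³) = 0.1376 mm; these oppose, so the net change is 0.0518 mm (segment shortens).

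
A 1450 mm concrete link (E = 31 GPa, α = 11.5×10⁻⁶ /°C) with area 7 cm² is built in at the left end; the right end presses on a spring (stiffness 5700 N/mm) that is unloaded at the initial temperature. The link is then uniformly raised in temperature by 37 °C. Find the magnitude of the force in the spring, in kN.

Free thermal expansion: δ_free = αΔT L = 11.5×10⁻⁶ × 37 × 1450 = 0.617 mm.
Let P be the compressive force at the spring. The link shortens elastically by PL/(AE) and the spring compresses by P/k; together these equal δ_free.
So P = δ_free / [L/(AE) + 1/k] = 0.617 / [ 1450/(700×31×10³) + 1/(5700) ].
P = 0.617 / 0.0002423 = 2547 N.

P ≈ 2.55 kN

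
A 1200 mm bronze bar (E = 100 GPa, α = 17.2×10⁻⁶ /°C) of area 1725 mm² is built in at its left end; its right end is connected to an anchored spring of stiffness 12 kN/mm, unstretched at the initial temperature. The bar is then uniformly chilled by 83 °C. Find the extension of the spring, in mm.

δ ≈ 1.58 mm

Free thermal contraction: δ_free = αΔT L = 17.2×10⁻⁶ × 83 × 1200 = 1.713 mm.
With a force P in the spring, the elastic change of the bar is PL/(AE) and that of the spring is P/k; compatibility requires their sum to equal δ_free.
So P = δ_free / [L/(AE) + 1/k] = 1.713 / [ 1200/(1725×100×10³) + 1/(12×10³) ].
P = 1.713 / 9.029×10⁻⁵ = 18970 N.
Spring extension = P/k = 18970/(12×10³) = 1.581 mm.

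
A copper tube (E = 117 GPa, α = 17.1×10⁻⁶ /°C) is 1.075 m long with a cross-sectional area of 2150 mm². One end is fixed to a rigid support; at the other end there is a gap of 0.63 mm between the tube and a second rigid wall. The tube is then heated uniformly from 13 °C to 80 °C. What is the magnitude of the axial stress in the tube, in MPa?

σ ≈ 65.5 MPa (compressive)

Unrestrained expansion: δ_free = αΔT L = 17.1×10⁻⁶ × 67 × 1075 = 1.232 mm.
This exceeds the 0.63 mm gap, so the wall pushes back. The portion of expansion that must be recovered elastically is δ_free − gap = 1.232 − 0.63 = 0.6016 mm.
So σ = E(δ_free − g)/L = 117×10³ × 0.6016/1075 = 65.48 MPa.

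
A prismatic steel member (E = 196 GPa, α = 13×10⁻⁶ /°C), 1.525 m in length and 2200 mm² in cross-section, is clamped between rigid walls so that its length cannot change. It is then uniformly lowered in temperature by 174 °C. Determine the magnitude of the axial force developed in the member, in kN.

The ends cannot move, so σ = EαΔT = 196×10³ × 13×10⁻⁶ × 174 = 443.4 MPa.
Then P = σA = 443.4 × 2200 mm² = 975.4 kN, tensile.

P ≈ 975 kN (tensile)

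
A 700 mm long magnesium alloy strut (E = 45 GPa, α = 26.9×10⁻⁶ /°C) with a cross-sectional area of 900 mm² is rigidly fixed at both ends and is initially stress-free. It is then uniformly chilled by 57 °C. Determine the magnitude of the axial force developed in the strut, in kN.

P ≈ 62.1 kN (tensile)

With zero net strain, σ = E·αΔT = 45 GPa × 26.9×10⁻⁶ × 57 = 69 MPa.
Axial force P = σA = 69 × 900 = 62100 N = 62.1 kN, tensile.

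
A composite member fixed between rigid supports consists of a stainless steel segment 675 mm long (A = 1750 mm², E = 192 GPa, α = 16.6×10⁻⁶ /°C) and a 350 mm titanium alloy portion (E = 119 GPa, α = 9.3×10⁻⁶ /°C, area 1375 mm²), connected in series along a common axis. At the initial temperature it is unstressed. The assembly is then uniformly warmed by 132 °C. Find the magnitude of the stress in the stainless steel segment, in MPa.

Free thermal expansion of the whole bar: Σ αᵢΔT Lᵢ = 16.6×10⁻⁶×132×675 + 9.3×10⁻⁶×132×350 = 1.909 mm.
Since the ends are fixed, an axial force P builds up, equal in every segment, with P · Σ Lᵢ/(AᵢEᵢ) = δ_free.
Σ Lᵢ/(AᵢEᵢ) = 675/(1750×192×10³) + 350/(1375×119×10³) = 4.148×10⁻⁶ mm/N.
Hence P = δ_free / Σ(L/AE) = 1.909/4.148×10⁻⁶ = 460.2 kN (compressive).
σ_{stainless steel} = P / A = 460200 / 1750 = 262.9 MPa.

σ ≈ 263 MPa (compressive)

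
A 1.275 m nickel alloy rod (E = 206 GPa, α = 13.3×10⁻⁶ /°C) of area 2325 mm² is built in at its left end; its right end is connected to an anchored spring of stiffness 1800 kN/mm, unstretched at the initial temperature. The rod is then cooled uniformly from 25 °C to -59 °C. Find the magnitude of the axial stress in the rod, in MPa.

Free thermal contraction: δ_free = αΔT L = 13.3×10⁻⁶ × 84 × 1275 = 1.424 mm.
Let P be the tensile force in the spring. The rod extends elastically by PL/(AE) and the spring stretches by P/k; together these equal δ_free.
P [ L/(AE) + 1/k ] = δ_free → P [ 1275/(2325×206×10³) + 1/(1800×10³) ] = 1.424.
P = 1.424 / 3.218×10⁻⁶ = 442700 N.
σ = P/A = 442700/2325 = 190.4 MPa.

σ ≈ 190 MPa (tensile)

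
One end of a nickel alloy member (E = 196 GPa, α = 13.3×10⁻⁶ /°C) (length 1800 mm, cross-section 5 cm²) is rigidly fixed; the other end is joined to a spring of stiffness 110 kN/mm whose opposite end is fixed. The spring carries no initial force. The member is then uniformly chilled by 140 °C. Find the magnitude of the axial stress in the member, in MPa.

The unrestrained thermal change is αΔT L = 13.3×10⁻⁶ × 140 × 1800 = 3.352 mm.
With a force P in the spring, the elastic change of the member is PL/(AE) and that of the spring is P/k; compatibility requires their sum to equal δ_free.
So P = δ_free / [L/(AE) + 1/k] = 3.352 / [ 1800/(500×196×10³) + 1/(110×10³) ].
P = 3.352 / 2.746×10⁻⁵ = 122100 N.
σ = P/A = 122100/500 = 244.1 MPa.

σ ≈ 244 MPa (tensile)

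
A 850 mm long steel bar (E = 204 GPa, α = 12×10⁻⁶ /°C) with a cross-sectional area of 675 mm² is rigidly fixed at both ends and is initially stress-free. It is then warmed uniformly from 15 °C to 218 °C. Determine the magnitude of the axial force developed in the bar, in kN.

P ≈ 335 kN (compressive)

Full restraint means ε = 0, so the stress is σ = EαΔT = 204×10³ × 12×10⁻⁶ × 203 = 496.9 MPa.
Then P = σA = 496.9 × 675 mm² = 335.4 kN, compressive.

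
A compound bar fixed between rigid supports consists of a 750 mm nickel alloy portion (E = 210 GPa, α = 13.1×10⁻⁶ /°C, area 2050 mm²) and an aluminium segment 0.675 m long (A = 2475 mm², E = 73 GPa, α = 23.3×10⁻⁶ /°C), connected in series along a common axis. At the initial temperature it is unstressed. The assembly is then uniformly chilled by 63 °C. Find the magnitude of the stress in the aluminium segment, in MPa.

Free thermal contraction of the whole bar: Σ αᵢΔT Lᵢ = 13.1×10⁻⁶×63×750 + 23.3×10⁻⁶×63×675 = 1.61 mm.
The walls prevent any net length change, so an axial force P (same in every segment) develops. Compatibility: P · Σ Lᵢ/(AᵢEᵢ) = δ_free.
The series flexibility is Σ Lᵢ/(AᵢEᵢ) = 750/(2050×210×10³) + 675/(2475×73×10³) = 5.478×10⁻⁶ mm/N.
P = 1.61 / 5.478×10⁻⁶ = 293900 N = 293.9 kN, tensile.
σ_{aluminium} = P / A = 293900 / 2475 = 118.7 MPa.

σ ≈ 119 MPa (tensile)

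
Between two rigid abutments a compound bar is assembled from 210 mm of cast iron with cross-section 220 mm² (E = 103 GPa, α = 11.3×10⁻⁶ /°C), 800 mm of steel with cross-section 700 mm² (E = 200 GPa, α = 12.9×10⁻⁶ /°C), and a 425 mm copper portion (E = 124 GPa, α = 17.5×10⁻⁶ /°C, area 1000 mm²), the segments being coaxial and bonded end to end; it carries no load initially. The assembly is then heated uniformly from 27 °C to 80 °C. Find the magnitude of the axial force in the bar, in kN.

If the supports were absent, the total length change would be Σ αᵢΔT Lᵢ = 11.3×10⁻⁶×53×210 + 12.9×10⁻⁶×53×800 + 17.5×10⁻⁶×53×425 = 1.067 mm.
The walls prevent any net length change, so an axial force P (same in every segment) develops. Compatibility: P · Σ Lᵢ/(AᵢEᵢ) = δ_free.
The series flexibility is Σ Lᵢ/(AᵢEᵢ) = 210/(220×103×10³) + 800/(700×200×10³) + 425/(1000×124×10³) = 1.841×10⁻⁵ mm/N.
So P = 1.067 / 1.841×10⁻⁵ = 57.96 kN, compressive.

P ≈ 58 kN (compressive)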